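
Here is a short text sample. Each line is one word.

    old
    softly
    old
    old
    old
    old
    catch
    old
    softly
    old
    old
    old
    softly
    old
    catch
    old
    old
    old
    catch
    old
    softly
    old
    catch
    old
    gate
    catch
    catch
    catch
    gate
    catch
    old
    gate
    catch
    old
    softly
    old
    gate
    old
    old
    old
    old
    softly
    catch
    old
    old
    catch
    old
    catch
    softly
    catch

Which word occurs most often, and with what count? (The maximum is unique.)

"old", 26 times

Unigram frequencies (highest first):
  old: 26
  catch: 13
  softly: 7
  gate: 4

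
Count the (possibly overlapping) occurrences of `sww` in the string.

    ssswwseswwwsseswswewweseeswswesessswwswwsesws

Sliding a length-3 window over the 45 characters (43 positions):
  position 3–5: sww
  position 8–10: sww
  position 35–37: sww
  position 38–40: sww

4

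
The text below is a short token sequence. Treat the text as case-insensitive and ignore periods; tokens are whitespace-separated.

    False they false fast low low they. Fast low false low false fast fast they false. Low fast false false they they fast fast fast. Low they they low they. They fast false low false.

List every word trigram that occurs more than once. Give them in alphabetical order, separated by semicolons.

Trigram counts meeting the condition (more than once):
  false low false: 2
  low they they: 2
  they they fast: 2

false low false; low they they; they they fast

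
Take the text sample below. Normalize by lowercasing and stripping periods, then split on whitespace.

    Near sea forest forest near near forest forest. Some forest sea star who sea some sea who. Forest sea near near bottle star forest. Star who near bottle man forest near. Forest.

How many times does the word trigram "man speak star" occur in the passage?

Scanning the 30 overlapping trigram windows for "man speak star":
  (none found)

0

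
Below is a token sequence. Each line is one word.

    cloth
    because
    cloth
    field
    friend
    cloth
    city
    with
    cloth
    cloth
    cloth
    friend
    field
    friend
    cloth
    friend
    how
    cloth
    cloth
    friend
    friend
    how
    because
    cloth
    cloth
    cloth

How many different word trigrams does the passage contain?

26 tokens → 24 trigram windows in total.
Repeated trigrams (each contributes count−1 duplicates):
  cloth cloth cloth: 2
  cloth cloth friend: 2
  field friend cloth: 2
3 duplicate windows → 24 − 3 = 21 distinct.

21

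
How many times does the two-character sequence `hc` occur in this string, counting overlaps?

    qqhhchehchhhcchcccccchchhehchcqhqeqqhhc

8

Sliding a length-2 window over the 39 characters (38 positions):
  position 4–5: hc
  position 8–9: hc
  position 12–13: hc
  position 15–16: hc
  position 22–23: hc
  position 27–28: hc
  position 29–30: hc
  position 38–39: hc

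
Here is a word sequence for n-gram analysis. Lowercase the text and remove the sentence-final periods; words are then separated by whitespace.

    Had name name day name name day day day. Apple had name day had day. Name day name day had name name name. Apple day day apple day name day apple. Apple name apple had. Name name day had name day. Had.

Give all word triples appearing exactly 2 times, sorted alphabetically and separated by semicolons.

apple had name; day day apple; day had name; had name day; name day name

Trigram counts meeting the condition (exactly 2 times):
  apple had name: 2
  day day apple: 2
  day had name: 2
  had name day: 2
  name day name: 2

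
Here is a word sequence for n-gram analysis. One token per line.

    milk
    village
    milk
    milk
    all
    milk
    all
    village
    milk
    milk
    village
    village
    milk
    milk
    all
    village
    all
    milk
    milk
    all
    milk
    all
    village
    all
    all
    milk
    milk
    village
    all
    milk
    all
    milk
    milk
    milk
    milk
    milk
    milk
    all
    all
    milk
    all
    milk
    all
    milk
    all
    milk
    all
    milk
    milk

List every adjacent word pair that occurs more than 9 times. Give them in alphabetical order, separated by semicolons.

all milk; milk all; milk milk

Bigram counts meeting the condition (more than 9 times):
  all milk: 11
  milk all: 11
  milk milk: 11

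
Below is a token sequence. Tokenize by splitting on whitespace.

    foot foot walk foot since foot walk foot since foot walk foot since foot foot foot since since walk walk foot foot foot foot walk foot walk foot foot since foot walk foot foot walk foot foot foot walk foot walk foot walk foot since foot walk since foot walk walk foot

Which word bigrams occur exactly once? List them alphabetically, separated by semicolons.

Bigram counts meeting the condition (exactly once):
  since since: 1
  since walk: 1
  walk since: 1

since since; since walk; walk since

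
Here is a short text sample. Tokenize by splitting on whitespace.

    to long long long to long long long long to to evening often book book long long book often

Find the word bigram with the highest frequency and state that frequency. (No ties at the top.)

"long long", 6 times

Bigram frequencies (highest first):
  long long: 6
  to long: 2
  long to: 2
  to to: 1
  to evening: 1
  evening often: 1
  … (5 more, each ≤ 1)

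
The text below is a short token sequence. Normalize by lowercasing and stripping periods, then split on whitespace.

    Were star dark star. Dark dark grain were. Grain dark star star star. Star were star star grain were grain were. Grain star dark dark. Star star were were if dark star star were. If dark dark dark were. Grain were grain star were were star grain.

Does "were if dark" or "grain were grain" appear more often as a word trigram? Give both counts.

"grain were grain" (4 vs 2)

"were if dark": 2 occurrences
"grain were grain": 4 occurrences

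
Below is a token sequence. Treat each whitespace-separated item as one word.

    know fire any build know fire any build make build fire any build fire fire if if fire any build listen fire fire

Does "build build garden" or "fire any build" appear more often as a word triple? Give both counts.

"build build garden": 0 occurrences
"fire any build": 4 occurrences

"fire any build" (4 vs 0)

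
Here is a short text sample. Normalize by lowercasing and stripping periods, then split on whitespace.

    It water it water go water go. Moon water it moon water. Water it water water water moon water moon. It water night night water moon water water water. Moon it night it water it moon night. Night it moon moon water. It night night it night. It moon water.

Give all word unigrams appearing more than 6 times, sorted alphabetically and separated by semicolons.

it; moon; night; water

Unigram counts meeting the condition (more than 6 times):
  it: 12
  moon: 10
  night: 8
  water: 18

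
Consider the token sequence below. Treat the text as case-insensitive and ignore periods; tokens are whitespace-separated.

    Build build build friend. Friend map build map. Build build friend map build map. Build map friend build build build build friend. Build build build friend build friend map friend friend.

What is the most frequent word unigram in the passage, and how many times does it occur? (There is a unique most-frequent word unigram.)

Unigram frequencies (highest first):
  build: 16
  friend: 9
  map: 6

"build", 16 times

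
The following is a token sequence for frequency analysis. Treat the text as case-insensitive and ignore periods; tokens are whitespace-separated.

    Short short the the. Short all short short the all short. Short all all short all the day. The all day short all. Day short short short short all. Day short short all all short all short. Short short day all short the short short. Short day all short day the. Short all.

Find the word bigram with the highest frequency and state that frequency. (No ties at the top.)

Bigram frequencies (highest first):
  short short: 11
  short all: 8
  all short: 7
  short the: 3
  the short: 3
  all day: 3
  … (9 more, each ≤ 3)

"short short", 11 times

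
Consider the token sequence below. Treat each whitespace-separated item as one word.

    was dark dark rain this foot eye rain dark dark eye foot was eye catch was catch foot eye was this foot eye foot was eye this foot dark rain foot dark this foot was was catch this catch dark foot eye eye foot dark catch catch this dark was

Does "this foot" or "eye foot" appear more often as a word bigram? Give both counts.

"this foot" (4 vs 3)

"this foot": 4 occurrences
"eye foot": 3 occurrences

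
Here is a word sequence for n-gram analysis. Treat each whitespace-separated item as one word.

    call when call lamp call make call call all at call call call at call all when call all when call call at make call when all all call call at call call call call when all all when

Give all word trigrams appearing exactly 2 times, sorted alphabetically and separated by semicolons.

Trigram counts meeting the condition (exactly 2 times):
  all when call: 2
  at call call: 2
  call all when: 2
  call at call: 2
  call when all: 2
  when all all: 2

all when call; at call call; call all when; call at call; call when all; when all all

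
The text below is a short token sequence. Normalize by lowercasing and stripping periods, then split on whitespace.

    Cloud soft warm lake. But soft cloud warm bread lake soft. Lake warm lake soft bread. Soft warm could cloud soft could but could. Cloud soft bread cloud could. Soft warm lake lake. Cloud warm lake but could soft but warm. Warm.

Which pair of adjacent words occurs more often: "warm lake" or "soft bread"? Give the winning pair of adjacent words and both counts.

"warm lake" (4 vs 2)

"warm lake": 4 occurrences
"soft bread": 2 occurrences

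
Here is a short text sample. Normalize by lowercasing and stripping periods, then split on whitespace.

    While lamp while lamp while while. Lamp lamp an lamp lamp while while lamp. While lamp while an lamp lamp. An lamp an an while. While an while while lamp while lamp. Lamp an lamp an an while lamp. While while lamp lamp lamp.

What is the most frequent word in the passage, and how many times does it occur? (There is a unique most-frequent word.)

Unigram frequencies (highest first):
  lamp: 19
  while: 16
  an: 9

"lamp", 19 times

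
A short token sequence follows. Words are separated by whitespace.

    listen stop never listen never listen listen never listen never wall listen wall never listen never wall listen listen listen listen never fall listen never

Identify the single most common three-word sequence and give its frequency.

"never listen never", 3 times

Trigram frequencies (highest first):
  never listen never: 3
  listen never listen: 2
  listen listen never: 2
  listen never wall: 2
  never wall listen: 2
  listen listen listen: 2
  … (10 more, each ≤ 1)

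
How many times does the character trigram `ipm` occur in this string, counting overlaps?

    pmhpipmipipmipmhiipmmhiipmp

5

Sliding a length-3 window over the 27 characters (25 positions):
  position 5–7: ipm
  position 10–12: ipm
  position 13–15: ipm
  position 18–20: ipm
  position 24–26: ipm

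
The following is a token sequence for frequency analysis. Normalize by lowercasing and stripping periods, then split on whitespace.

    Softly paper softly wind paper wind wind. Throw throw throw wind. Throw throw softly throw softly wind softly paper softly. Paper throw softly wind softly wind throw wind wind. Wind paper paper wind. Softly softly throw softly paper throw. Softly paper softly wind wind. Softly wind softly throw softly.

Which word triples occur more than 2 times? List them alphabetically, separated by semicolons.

softly paper softly; softly throw softly; softly wind softly

Trigram counts meeting the condition (more than 2 times):
  softly paper softly: 3
  softly throw softly: 3
  softly wind softly: 3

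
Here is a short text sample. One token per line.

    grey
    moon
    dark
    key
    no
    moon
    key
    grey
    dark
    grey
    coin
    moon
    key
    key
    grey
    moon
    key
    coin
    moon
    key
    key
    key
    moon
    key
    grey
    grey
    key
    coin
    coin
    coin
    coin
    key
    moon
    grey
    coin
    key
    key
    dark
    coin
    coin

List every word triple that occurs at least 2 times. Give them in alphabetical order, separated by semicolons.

Trigram counts meeting the condition (at least 2 times):
  coin coin coin: 2
  coin moon key: 2
  moon key grey: 2
  moon key key: 2

coin coin coin; coin moon key; moon key grey; moon key key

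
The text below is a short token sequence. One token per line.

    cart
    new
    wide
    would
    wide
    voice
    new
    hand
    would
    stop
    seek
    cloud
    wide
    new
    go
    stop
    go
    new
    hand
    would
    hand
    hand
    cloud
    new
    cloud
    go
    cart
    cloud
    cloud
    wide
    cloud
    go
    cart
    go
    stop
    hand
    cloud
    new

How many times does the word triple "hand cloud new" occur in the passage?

2

Scanning the 36 overlapping trigram windows for "hand cloud new":
  position 22–24: hand cloud new
  position 36–38: hand cloud new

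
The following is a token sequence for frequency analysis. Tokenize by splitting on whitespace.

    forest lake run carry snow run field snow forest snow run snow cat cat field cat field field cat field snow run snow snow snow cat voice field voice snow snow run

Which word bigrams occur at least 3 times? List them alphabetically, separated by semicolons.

Bigram counts meeting the condition (at least 3 times):
  cat field: 3
  snow run: 4
  snow snow: 3

cat field; snow run; snow snow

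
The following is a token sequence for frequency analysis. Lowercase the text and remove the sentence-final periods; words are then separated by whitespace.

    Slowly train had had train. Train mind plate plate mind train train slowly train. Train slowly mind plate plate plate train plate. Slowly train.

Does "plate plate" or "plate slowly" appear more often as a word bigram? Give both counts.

"plate plate": 3 occurrences
"plate slowly": 1 occurrence

"plate plate" (3 vs 1)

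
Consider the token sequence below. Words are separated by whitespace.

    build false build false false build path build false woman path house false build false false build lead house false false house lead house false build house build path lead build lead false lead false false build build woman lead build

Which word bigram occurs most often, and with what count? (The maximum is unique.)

"false build", 6 times

Bigram frequencies (highest first):
  false build: 6
  build false: 4
  false false: 4
  house false: 3
  build path: 2
  build lead: 2
  … (16 more, each ≤ 2)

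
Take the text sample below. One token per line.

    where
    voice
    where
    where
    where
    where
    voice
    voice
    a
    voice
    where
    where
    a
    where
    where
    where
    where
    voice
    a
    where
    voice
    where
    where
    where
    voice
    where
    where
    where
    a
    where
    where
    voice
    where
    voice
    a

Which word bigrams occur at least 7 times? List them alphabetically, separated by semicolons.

where voice; where where

Bigram counts meeting the condition (at least 7 times):
  where voice: 7
  where where: 12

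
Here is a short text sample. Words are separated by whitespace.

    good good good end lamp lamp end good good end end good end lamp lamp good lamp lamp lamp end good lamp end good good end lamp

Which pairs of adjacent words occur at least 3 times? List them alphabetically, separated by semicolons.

end good; end lamp; good end; good good; lamp end; lamp lamp

Bigram counts meeting the condition (at least 3 times):
  end good: 4
  end lamp: 3
  good end: 4
  good good: 4
  lamp end: 3
  lamp lamp: 4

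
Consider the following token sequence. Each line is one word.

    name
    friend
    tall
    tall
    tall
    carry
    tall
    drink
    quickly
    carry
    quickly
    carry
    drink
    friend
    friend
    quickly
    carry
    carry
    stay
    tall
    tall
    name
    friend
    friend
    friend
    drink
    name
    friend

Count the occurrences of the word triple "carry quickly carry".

1

Scanning the 26 overlapping trigram windows for "carry quickly carry":
  position 10–12: carry quickly carry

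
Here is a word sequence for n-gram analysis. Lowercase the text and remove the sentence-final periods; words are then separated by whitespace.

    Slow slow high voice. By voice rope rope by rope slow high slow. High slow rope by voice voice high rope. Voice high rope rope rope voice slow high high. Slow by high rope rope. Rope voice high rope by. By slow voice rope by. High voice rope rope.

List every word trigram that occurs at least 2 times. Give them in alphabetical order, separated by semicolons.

Trigram counts meeting the condition (at least 2 times):
  high rope rope: 2
  rope rope rope: 2
  rope rope voice: 2
  rope voice high: 2
  slow high slow: 2
  voice high rope: 3
  voice rope rope: 2

high rope rope; rope rope rope; rope rope voice; rope voice high; slow high slow; voice high rope; voice rope rope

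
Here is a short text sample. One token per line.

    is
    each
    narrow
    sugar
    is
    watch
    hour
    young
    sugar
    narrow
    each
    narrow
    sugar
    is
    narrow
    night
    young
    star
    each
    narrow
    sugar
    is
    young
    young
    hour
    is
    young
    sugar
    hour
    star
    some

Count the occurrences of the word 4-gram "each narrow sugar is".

Scanning the 28 overlapping 4-gram windows for "each narrow sugar is":
  position 2–5: each narrow sugar is
  position 11–14: each narrow sugar is
  position 19–22: each narrow sugar is

3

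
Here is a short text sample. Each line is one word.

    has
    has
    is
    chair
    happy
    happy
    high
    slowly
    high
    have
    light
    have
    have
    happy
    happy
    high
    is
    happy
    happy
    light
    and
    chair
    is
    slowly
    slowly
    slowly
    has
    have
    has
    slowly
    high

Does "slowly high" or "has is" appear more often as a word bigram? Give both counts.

"slowly high" (2 vs 1)

"slowly high": 2 occurrences
"has is": 1 occurrence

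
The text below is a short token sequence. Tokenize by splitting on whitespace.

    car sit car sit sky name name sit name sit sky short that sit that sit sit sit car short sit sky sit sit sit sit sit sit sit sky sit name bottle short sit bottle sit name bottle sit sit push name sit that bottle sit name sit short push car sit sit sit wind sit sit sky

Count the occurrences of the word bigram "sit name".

4

Scanning the 58 overlapping bigram windows for "sit name":
  position 8–9: sit name
  position 31–32: sit name
  position 37–38: sit name
  position 47–48: sit name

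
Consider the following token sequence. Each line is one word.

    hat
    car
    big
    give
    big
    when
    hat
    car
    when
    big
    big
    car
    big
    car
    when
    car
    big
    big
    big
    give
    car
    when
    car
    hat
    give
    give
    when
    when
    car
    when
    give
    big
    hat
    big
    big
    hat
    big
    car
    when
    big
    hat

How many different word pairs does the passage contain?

20

41 tokens → 40 bigram windows in total.
Repeated bigrams (each contributes count−1 duplicates):
  car when: 5
  big big: 4
  big car: 3
  big hat: 3
  car big: 3
  when car: 3
  big give: 2
  give big: 2
  … (3 more repeated)
20 duplicate windows → 40 − 20 = 20 distinct.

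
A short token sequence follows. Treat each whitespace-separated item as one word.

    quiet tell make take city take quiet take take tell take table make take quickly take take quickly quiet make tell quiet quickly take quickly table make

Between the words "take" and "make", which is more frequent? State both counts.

"take": 9 occurrences
"make": 4 occurrences

"take" (9 vs 4)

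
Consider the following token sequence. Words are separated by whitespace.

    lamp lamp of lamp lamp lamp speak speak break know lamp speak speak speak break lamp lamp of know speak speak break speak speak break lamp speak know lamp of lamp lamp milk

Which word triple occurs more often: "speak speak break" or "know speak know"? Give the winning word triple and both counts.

"speak speak break" (4 vs 0)

"speak speak break": 4 occurrences
"know speak know": 0 occurrences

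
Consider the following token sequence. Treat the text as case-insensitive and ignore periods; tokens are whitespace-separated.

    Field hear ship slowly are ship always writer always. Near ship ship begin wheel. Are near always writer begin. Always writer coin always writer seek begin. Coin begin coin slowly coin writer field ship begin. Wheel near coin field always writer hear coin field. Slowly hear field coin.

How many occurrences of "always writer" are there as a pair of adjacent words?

Scanning the 47 overlapping bigram windows for "always writer":
  position 7–8: always writer
  position 17–18: always writer
  position 20–21: always writer
  position 23–24: always writer
  position 40–41: always writer

5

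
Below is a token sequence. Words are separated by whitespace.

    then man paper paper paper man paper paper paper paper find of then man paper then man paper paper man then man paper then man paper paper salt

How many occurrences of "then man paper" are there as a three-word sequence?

Scanning the 26 overlapping trigram windows for "then man paper":
  position 1–3: then man paper
  position 13–15: then man paper
  position 16–18: then man paper
  position 21–23: then man paper
  position 24–26: then man paper

5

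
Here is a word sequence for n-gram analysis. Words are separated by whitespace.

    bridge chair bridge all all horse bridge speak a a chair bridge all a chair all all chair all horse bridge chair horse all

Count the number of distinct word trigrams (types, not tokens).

20

24 tokens → 22 trigram windows in total.
Repeated trigrams (each contributes count−1 duplicates):
  all horse bridge: 2
  chair bridge all: 2
2 duplicate windows → 22 − 2 = 20 distinct.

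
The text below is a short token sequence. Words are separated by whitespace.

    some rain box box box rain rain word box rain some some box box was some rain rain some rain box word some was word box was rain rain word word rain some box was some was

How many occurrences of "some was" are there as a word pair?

Scanning the 36 overlapping bigram windows for "some was":
  position 23–24: some was
  position 36–37: some was

2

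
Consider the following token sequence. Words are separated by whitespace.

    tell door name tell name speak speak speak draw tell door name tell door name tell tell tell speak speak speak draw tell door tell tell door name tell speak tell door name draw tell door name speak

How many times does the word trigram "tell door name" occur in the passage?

Scanning the 36 overlapping trigram windows for "tell door name":
  position 1–3: tell door name
  position 10–12: tell door name
  position 13–15: tell door name
  position 26–28: tell door name
  position 31–33: tell door name
  position 35–37: tell door name

6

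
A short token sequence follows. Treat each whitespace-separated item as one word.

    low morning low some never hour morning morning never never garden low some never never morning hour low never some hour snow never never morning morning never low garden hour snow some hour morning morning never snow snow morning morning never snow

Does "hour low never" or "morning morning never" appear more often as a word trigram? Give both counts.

"hour low never": 1 occurrence
"morning morning never": 4 occurrences

"morning morning never" (4 vs 1)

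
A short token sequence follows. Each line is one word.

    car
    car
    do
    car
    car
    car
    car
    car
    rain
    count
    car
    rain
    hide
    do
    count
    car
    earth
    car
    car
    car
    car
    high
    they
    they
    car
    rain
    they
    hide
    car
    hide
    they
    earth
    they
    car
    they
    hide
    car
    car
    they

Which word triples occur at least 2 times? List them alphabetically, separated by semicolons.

Trigram counts meeting the condition (at least 2 times):
  car car car: 5
  they hide car: 2

car car car; they hide car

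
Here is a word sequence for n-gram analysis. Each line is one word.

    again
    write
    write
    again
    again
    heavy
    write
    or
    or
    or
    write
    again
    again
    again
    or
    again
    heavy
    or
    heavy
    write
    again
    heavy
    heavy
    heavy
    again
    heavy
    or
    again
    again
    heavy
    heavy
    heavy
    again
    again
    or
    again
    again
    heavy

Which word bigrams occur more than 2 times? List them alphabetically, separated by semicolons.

Bigram counts meeting the condition (more than 2 times):
  again again: 6
  again heavy: 6
  heavy heavy: 4
  or again: 3
  write again: 3

again again; again heavy; heavy heavy; or again; write again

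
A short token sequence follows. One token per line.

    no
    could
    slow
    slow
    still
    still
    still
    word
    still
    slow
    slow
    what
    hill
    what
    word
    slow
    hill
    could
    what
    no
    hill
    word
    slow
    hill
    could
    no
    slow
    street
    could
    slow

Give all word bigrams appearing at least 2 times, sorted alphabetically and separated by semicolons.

Bigram counts meeting the condition (at least 2 times):
  could slow: 2
  hill could: 2
  slow hill: 2
  slow slow: 2
  still still: 2
  word slow: 2

could slow; hill could; slow hill; slow slow; still still; word slow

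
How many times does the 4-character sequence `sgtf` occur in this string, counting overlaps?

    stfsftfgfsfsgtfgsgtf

2

Sliding a length-4 window over the 20 characters (17 positions):
  position 12–15: sgtf
  position 17–20: sgtf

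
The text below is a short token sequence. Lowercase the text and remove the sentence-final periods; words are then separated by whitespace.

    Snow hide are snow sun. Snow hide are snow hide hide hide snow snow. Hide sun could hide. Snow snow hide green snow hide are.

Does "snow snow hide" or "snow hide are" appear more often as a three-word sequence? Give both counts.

"snow snow hide": 2 occurrences
"snow hide are": 3 occurrences

"snow hide are" (3 vs 2)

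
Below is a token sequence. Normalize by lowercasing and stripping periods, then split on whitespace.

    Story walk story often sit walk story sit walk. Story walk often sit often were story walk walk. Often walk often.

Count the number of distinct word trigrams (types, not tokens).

18

21 tokens → 19 trigram windows in total.
Repeated trigrams (each contributes count−1 duplicates):
  sit walk story: 2
1 duplicate windows → 19 − 1 = 18 distinct.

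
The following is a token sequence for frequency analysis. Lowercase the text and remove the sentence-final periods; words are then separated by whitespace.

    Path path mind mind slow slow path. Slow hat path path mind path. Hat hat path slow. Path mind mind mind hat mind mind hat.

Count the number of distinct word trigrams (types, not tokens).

20

25 tokens → 23 trigram windows in total.
Repeated trigrams (each contributes count−1 duplicates):
  mind mind hat: 2
  path mind mind: 2
  path path mind: 2
3 duplicate windows → 23 − 3 = 20 distinct.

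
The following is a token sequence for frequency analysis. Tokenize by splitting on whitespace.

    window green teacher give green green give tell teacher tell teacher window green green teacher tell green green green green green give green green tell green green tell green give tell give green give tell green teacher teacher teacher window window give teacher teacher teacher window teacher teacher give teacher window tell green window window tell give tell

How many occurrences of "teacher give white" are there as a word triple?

Scanning the 56 overlapping trigram windows for "teacher give white":
  (none found)

0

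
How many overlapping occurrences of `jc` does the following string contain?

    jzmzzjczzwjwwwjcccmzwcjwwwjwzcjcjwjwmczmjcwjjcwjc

6

Sliding a length-2 window over the 49 characters (48 positions):
  position 6–7: jc
  position 15–16: jc
  position 31–32: jc
  position 41–42: jc
  position 45–46: jc
  position 48–49: jc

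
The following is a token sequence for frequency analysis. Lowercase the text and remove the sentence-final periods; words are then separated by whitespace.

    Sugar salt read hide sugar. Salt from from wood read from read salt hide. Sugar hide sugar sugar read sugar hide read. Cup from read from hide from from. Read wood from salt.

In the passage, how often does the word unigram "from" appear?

Scanning the 33 tokens for "from":
  position 7: from
  position 8: from
  position 11: from
  position 24: from
  position 26: from
  position 28: from
  position 29: from
  position 32: from

8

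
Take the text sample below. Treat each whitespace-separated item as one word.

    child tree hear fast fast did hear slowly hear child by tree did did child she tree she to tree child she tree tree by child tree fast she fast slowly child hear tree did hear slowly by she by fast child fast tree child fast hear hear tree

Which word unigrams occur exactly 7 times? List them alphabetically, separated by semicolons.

Unigram counts meeting the condition (exactly 7 times):
  fast: 7
  hear: 7

fast; hear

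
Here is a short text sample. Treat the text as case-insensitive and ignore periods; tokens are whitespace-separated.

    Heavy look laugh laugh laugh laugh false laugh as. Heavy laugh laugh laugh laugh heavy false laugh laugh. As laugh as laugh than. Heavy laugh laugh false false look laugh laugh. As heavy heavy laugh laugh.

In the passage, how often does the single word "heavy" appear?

6

Scanning the 36 tokens for "heavy":
  position 1: heavy
  position 10: heavy
  position 15: heavy
  position 24: heavy
  position 33: heavy
  position 34: heavy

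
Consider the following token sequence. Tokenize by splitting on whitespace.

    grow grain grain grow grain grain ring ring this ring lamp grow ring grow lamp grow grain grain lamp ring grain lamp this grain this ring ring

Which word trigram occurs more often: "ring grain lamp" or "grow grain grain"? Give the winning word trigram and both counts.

"grow grain grain" (3 vs 1)

"ring grain lamp": 1 occurrence
"grow grain grain": 3 occurrences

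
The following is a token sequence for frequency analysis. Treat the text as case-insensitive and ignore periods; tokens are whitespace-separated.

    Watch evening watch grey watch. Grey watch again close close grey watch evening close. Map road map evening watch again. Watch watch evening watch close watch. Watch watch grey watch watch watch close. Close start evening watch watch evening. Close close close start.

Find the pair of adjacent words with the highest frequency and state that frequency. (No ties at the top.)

Bigram frequencies (highest first):
  watch watch: 6
  watch evening: 4
  evening watch: 4
  grey watch: 4
  close close: 4
  watch grey: 3
  … (13 more, each ≤ 2)

"watch watch", 6 times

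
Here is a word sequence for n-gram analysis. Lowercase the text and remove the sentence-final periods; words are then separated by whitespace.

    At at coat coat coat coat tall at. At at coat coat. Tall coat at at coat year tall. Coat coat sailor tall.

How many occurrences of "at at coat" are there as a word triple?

Scanning the 21 overlapping trigram windows for "at at coat":
  position 1–3: at at coat
  position 9–11: at at coat
  position 15–17: at at coat

3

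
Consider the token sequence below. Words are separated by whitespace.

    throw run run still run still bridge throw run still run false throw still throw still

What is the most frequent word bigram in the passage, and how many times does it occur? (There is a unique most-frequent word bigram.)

"run still", 3 times

Bigram frequencies (highest first):
  run still: 3
  throw run: 2
  still run: 2
  throw still: 2
  run run: 1
  still bridge: 1
  … (4 more, each ≤ 1)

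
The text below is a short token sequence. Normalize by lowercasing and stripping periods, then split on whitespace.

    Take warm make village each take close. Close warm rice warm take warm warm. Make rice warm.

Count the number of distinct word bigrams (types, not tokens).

17 tokens → 16 bigram windows in total.
Repeated bigrams (each contributes count−1 duplicates):
  rice warm: 2
  take warm: 2
  warm make: 2
3 duplicate windows → 16 − 3 = 13 distinct.

13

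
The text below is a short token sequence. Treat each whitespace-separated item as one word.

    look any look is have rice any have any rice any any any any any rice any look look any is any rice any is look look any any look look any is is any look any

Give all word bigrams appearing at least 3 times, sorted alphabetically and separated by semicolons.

any any; any is; any look; any rice; look any; look look; rice any

Bigram counts meeting the condition (at least 3 times):
  any any: 5
  any is: 3
  any look: 4
  any rice: 3
  look any: 5
  look look: 3
  rice any: 4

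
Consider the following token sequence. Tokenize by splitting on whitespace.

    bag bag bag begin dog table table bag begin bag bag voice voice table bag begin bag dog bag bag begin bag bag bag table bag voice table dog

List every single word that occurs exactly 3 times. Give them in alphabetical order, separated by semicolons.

Unigram counts meeting the condition (exactly 3 times):
  dog: 3
  voice: 3

dog; voice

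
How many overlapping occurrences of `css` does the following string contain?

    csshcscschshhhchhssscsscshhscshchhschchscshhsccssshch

Sliding a length-3 window over the 53 characters (51 positions):
  position 1–3: css
  position 21–23: css
  position 47–49: css

3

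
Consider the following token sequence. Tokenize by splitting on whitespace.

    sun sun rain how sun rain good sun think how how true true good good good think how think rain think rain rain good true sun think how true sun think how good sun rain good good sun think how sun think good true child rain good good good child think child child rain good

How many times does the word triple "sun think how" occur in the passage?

Scanning the 53 overlapping trigram windows for "sun think how":
  position 8–10: sun think how
  position 26–28: sun think how
  position 30–32: sun think how
  position 38–40: sun think how

4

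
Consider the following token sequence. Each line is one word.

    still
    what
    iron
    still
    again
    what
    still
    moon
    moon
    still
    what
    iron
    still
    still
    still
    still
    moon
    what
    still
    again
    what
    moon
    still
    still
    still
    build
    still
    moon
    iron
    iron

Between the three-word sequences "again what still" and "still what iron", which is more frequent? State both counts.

"still what iron" (2 vs 1)

"again what still": 1 occurrence
"still what iron": 2 occurrences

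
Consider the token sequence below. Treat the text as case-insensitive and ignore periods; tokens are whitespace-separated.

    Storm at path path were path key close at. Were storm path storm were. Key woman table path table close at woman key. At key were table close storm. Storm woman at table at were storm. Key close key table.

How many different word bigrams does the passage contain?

40 tokens → 39 bigram windows in total.
Repeated bigrams (each contributes count−1 duplicates):
  at were: 2
  close at: 2
  key close: 2
  table close: 2
  were storm: 2
5 duplicate windows → 39 − 5 = 34 distinct.

34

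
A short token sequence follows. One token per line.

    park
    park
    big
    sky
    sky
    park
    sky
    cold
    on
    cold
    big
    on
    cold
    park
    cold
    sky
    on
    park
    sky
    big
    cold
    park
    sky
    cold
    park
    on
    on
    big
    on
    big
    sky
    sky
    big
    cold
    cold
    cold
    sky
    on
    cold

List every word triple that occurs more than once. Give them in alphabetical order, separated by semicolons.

big sky sky; cold sky on; park sky cold; sky big cold

Trigram counts meeting the condition (more than once):
  big sky sky: 2
  cold sky on: 2
  park sky cold: 2
  sky big cold: 2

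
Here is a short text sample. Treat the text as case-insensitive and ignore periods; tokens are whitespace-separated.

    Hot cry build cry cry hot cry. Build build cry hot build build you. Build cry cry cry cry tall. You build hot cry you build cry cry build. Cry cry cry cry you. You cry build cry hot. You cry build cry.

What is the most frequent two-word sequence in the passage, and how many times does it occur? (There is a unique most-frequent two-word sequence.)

Bigram frequencies (highest first):
  cry cry: 8
  build cry: 7
  cry build: 5
  hot cry: 3
  cry hot: 3
  you build: 3
  … (10 more, each ≤ 2)

"cry cry", 8 times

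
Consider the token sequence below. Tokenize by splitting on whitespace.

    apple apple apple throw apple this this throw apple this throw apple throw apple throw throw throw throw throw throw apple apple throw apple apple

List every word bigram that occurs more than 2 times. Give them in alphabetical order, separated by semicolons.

Bigram counts meeting the condition (more than 2 times):
  apple apple: 4
  apple throw: 4
  throw apple: 6
  throw throw: 5

apple apple; apple throw; throw apple; throw throw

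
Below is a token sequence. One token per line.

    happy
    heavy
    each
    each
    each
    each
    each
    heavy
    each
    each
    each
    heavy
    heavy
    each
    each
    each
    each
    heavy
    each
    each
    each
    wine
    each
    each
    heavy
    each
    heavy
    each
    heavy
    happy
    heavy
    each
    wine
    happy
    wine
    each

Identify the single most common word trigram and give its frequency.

"each each each", 7 times

Trigram frequencies (highest first):
  each each each: 7
  heavy each each: 4
  each each heavy: 4
  each heavy each: 4
  happy heavy each: 2
  heavy each heavy: 2
  … (11 more, each ≤ 1)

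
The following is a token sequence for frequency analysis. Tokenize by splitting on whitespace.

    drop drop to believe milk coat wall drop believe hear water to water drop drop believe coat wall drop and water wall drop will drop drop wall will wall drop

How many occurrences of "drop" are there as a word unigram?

Scanning the 30 tokens for "drop":
  position 1: drop
  position 2: drop
  position 8: drop
  position 14: drop
  position 15: drop
  position 19: drop
  position 23: drop
  position 25: drop
  position 26: drop
  position 30: drop

10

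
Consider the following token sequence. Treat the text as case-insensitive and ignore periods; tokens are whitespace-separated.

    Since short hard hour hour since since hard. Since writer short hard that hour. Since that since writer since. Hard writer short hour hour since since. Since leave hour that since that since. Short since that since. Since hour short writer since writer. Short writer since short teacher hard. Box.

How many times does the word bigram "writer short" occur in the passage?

Scanning the 49 overlapping bigram windows for "writer short":
  position 10–11: writer short
  position 21–22: writer short
  position 43–44: writer short

3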